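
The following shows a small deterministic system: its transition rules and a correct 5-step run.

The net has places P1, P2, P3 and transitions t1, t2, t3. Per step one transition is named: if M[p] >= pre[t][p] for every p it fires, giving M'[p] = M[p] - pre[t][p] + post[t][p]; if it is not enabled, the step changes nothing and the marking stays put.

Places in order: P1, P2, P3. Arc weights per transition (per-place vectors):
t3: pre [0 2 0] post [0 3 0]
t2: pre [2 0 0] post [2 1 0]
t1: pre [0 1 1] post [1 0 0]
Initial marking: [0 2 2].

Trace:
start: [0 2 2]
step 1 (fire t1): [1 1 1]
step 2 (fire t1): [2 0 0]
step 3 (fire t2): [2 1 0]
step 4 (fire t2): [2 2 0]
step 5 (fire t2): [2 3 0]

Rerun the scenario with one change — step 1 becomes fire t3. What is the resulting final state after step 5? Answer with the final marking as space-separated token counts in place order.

(re-executing from step 1 with the substitution; state before step 1: [0 2 2])
step 1 (fire t3): [0 3 2]
step 2 (fire t1): [1 2 1]
step 3 (fire t2): [1 2 1]
step 4 (fire t2): [1 2 1]
step 5 (fire t2): [1 2 1]

1 2 1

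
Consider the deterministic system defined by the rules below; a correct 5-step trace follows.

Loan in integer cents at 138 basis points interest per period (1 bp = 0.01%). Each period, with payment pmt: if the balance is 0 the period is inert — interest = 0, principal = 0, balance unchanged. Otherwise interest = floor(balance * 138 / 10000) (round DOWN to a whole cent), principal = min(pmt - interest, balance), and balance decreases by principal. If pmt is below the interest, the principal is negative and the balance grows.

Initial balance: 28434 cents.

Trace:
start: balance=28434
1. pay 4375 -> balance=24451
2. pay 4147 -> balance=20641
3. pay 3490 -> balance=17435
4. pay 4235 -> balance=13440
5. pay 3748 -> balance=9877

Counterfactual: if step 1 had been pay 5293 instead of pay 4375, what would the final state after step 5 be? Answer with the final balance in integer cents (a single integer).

(re-executing from step 1 with the substitution; state before step 1: balance=28434)
1. pay 5293 -> balance=23533
2. pay 4147 -> balance=19710
3. pay 3490 -> balance=16491
4. pay 4235 -> balance=12483
5. pay 3748 -> balance=8907

8907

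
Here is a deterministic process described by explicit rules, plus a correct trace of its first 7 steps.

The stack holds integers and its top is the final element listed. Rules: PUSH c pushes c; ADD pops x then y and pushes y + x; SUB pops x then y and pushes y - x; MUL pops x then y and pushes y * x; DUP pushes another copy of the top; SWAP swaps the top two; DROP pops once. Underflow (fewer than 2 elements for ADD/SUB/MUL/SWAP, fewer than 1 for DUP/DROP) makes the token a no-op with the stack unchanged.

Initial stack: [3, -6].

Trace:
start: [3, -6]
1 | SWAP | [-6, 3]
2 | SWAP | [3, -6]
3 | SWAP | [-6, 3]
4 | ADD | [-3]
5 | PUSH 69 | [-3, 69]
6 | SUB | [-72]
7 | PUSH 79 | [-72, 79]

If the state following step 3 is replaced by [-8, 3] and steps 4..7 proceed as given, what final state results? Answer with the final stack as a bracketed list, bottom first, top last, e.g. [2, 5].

[-74, 79]

state after step 3 := [-8, 3]
4 | ADD | [-5]
5 | PUSH 69 | [-5, 69]
6 | SUB | [-74]
7 | PUSH 79 | [-74, 79]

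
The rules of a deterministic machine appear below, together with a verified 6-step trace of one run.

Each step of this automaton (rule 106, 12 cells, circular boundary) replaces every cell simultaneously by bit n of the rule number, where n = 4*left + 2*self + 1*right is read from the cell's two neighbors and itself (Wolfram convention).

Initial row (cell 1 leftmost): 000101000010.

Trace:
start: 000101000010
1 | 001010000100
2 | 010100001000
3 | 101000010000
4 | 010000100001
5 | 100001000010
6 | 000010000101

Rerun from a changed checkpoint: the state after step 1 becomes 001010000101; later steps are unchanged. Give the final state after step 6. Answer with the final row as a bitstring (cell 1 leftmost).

state after step 1 := 001010000101
2 | 010100001010
3 | 101000010100
4 | 010000101001
5 | 100001010010
6 | 000010100101

000010100101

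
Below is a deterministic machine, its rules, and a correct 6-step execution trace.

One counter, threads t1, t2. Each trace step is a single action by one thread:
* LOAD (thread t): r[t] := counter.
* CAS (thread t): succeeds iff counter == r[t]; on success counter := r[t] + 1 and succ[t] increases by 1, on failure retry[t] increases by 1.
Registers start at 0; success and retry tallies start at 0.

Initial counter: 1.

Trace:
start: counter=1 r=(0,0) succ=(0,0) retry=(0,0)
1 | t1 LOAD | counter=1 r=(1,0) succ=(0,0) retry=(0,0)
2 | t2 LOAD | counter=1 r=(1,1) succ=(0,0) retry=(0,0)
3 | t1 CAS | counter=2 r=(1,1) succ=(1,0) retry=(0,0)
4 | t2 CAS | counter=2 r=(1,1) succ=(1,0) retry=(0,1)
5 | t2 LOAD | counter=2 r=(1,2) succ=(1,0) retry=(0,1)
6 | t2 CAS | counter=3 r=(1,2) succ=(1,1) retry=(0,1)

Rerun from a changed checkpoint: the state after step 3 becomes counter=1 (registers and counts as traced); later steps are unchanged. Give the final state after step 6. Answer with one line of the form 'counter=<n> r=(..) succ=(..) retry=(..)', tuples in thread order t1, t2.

state after step 3 := counter=1 r=(1,1) succ=(1,0) retry=(0,0)
4 | t2 CAS | counter=2 r=(1,1) succ=(1,1) retry=(0,0)
5 | t2 LOAD | counter=2 r=(1,2) succ=(1,1) retry=(0,0)
6 | t2 CAS | counter=3 r=(1,2) succ=(1,2) retry=(0,0)

counter=3 r=(1,2) succ=(1,2) retry=(0,0)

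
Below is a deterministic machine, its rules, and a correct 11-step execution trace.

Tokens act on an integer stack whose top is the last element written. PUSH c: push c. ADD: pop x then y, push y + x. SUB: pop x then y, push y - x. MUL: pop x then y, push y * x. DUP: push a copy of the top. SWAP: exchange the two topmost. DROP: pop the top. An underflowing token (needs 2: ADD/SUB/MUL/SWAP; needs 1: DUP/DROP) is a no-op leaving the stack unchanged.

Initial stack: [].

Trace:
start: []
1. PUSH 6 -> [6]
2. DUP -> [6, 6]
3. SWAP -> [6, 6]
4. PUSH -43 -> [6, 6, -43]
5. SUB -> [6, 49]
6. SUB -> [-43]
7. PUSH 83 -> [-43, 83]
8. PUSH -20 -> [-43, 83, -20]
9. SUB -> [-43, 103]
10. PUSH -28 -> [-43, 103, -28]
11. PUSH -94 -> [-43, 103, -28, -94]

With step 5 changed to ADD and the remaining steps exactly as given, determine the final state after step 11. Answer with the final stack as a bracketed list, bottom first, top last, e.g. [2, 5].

[43, 103, -28, -94]

(re-executing from step 5 with the substitution; state before step 5: [6, 6, -43])
5. ADD -> [6, -37]
6. SUB -> [43]
7. PUSH 83 -> [43, 83]
8. PUSH -20 -> [43, 83, -20]
9. SUB -> [43, 103]
10. PUSH -28 -> [43, 103, -28]
11. PUSH -94 -> [43, 103, -28, -94]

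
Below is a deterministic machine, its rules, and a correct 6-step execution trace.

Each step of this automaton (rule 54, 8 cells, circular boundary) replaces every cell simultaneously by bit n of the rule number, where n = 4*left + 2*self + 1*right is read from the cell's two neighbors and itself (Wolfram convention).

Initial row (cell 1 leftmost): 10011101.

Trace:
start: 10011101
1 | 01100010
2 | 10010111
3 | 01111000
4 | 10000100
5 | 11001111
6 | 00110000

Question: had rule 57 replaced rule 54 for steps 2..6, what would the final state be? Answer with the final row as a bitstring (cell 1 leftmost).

10101010

(re-executing steps 2..6 under rule 57; state before step 2: 01100010)
2 | 01011001
3 | 10110100
4 | 01101010
5 | 01010101
6 | 10101010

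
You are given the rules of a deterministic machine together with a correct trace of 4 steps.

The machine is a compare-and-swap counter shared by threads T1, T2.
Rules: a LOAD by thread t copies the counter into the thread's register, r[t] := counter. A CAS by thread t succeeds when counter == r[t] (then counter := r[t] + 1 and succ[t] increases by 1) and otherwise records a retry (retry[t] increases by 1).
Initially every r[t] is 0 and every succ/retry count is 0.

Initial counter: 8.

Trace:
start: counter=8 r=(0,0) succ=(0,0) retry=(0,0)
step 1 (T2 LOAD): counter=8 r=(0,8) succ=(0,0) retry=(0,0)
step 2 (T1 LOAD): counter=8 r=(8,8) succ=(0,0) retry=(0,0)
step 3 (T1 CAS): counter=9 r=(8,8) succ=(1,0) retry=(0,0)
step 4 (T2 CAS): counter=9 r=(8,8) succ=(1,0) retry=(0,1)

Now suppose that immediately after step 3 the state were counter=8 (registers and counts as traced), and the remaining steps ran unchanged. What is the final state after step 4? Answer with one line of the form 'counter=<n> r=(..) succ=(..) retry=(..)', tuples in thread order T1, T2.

state after step 3 := counter=8 r=(8,8) succ=(1,0) retry=(0,0)
step 4 (T2 CAS): counter=9 r=(8,8) succ=(1,1) retry=(0,0)

counter=9 r=(8,8) succ=(1,1) retry=(0,0)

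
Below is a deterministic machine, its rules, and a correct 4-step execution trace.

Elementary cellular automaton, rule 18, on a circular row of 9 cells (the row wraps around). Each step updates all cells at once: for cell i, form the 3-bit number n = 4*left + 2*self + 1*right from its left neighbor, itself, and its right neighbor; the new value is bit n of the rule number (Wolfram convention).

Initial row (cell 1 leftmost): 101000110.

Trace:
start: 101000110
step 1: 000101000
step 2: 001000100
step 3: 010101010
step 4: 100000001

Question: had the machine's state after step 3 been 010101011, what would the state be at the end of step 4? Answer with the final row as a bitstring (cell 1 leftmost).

000000000

state after step 3 := 010101011
step 4: 000000000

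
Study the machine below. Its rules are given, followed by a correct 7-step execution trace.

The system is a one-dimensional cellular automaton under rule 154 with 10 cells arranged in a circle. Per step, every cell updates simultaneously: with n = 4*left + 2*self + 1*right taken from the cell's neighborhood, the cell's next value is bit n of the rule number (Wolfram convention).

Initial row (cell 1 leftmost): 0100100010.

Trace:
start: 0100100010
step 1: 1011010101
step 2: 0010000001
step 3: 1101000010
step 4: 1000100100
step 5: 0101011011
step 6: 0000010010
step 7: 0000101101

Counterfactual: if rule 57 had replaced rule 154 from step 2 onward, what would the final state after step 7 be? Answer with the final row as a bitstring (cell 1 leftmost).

0101101101

(re-executing steps 2..7 under rule 57; state before step 2: 1011010101)
step 2: 0110101011
step 3: 1101010110
step 4: 1010101101
step 5: 0101011011
step 6: 1010110110
step 7: 0101101101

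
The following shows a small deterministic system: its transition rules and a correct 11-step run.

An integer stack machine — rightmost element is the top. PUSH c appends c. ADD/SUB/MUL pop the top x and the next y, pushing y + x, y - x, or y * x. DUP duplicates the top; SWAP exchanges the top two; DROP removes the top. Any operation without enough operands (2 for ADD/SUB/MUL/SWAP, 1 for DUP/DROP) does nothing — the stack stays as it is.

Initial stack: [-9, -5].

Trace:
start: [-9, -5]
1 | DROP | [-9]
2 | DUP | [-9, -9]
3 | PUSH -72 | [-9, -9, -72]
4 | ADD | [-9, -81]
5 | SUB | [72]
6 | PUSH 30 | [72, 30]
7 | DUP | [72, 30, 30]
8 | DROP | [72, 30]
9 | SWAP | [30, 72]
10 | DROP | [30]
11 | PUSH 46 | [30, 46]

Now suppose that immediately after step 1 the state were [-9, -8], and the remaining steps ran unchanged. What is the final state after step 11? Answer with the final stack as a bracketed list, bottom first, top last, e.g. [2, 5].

[-9, 30, 46]

state after step 1 := [-9, -8]
2 | DUP | [-9, -8, -8]
3 | PUSH -72 | [-9, -8, -8, -72]
4 | ADD | [-9, -8, -80]
5 | SUB | [-9, 72]
6 | PUSH 30 | [-9, 72, 30]
7 | DUP | [-9, 72, 30, 30]
8 | DROP | [-9, 72, 30]
9 | SWAP | [-9, 30, 72]
10 | DROP | [-9, 30]
11 | PUSH 46 | [-9, 30, 46]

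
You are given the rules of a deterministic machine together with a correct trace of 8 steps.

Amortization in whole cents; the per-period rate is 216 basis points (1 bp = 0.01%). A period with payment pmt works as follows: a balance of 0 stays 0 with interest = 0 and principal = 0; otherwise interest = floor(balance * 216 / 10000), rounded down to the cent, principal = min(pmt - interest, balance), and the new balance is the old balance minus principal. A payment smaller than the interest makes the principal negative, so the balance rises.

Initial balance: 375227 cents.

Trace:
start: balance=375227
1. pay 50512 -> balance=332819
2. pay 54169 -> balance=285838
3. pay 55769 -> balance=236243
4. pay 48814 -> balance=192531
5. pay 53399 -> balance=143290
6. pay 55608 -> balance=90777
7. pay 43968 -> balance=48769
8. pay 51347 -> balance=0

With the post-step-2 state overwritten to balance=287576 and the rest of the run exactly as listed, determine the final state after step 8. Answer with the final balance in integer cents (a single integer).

451

state after step 2 := balance=287576
3. pay 55769 -> balance=238018
4. pay 48814 -> balance=194345
5. pay 53399 -> balance=145143
6. pay 55608 -> balance=92670
7. pay 43968 -> balance=50703
8. pay 51347 -> balance=451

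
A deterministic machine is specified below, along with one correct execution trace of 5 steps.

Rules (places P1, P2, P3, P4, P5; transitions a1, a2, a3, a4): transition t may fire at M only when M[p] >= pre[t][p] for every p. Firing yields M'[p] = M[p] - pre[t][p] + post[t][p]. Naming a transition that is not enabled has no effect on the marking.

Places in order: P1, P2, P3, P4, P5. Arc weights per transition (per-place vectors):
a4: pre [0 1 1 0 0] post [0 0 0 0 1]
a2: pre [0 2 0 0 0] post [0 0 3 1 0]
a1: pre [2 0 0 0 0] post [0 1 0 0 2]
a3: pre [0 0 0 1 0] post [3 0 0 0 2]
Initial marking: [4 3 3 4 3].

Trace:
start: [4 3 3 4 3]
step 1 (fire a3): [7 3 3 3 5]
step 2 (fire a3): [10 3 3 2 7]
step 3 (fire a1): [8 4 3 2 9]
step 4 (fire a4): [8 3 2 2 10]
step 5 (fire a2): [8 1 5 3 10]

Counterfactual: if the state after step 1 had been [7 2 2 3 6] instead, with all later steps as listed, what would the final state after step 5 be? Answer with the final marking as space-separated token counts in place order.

state after step 1 := [7 2 2 3 6]
step 2 (fire a3): [10 2 2 2 8]
step 3 (fire a1): [8 3 2 2 10]
step 4 (fire a4): [8 2 1 2 11]
step 5 (fire a2): [8 0 4 3 11]

8 0 4 3 11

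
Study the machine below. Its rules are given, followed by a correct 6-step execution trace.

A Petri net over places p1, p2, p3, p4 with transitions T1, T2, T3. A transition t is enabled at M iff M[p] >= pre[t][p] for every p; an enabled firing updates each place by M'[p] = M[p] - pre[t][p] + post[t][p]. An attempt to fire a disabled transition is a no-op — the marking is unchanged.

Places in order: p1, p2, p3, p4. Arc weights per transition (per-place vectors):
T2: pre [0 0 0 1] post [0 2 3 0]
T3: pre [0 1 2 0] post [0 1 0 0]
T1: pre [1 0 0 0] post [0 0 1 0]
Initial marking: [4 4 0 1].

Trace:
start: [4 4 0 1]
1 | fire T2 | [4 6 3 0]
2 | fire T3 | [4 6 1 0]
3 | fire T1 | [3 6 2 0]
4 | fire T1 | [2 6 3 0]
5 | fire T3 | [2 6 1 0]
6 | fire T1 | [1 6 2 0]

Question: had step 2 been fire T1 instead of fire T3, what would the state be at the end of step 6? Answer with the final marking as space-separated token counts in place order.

0 6 5 0

(re-executing from step 2 with the substitution; state before step 2: [4 6 3 0])
2 | fire T1 | [3 6 4 0]
3 | fire T1 | [2 6 5 0]
4 | fire T1 | [1 6 6 0]
5 | fire T3 | [1 6 4 0]
6 | fire T1 | [0 6 5 0]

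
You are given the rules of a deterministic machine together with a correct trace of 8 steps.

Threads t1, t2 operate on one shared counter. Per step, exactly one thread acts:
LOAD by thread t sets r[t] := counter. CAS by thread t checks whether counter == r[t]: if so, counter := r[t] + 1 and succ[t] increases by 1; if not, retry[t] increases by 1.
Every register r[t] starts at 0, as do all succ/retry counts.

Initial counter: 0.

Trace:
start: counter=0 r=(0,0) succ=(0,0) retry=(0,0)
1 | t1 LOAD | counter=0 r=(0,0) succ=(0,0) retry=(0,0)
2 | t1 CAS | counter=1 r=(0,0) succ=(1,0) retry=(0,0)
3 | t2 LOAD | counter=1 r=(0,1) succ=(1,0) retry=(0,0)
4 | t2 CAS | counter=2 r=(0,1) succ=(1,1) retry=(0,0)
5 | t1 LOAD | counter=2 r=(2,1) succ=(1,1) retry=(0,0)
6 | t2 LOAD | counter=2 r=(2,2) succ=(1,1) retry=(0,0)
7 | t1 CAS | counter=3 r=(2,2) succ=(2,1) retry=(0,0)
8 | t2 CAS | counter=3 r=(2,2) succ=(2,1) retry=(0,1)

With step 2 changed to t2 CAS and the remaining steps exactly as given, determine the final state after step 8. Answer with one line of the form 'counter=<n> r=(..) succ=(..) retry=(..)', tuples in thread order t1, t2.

(re-executing from step 2 with the substitution; state before step 2: counter=0 r=(0,0) succ=(0,0) retry=(0,0))
2 | t2 CAS | counter=1 r=(0,0) succ=(0,1) retry=(0,0)
3 | t2 LOAD | counter=1 r=(0,1) succ=(0,1) retry=(0,0)
4 | t2 CAS | counter=2 r=(0,1) succ=(0,2) retry=(0,0)
5 | t1 LOAD | counter=2 r=(2,1) succ=(0,2) retry=(0,0)
6 | t2 LOAD | counter=2 r=(2,2) succ=(0,2) retry=(0,0)
7 | t1 CAS | counter=3 r=(2,2) succ=(1,2) retry=(0,0)
8 | t2 CAS | counter=3 r=(2,2) succ=(1,2) retry=(0,1)

counter=3 r=(2,2) succ=(1,2) retry=(0,1)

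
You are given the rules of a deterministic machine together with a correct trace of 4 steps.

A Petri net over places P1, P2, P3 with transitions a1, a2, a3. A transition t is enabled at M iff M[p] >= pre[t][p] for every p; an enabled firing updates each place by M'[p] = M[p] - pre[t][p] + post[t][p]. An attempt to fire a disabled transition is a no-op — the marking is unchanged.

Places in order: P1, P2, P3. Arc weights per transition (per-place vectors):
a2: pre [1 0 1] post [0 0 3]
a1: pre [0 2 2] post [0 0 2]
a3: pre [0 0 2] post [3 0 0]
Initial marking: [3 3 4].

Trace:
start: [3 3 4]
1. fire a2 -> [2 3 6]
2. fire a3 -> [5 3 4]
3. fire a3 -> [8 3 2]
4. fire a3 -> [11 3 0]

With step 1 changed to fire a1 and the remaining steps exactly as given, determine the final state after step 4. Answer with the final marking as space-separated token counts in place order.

(re-executing from step 1 with the substitution; state before step 1: [3 3 4])
1. fire a1 -> [3 1 4]
2. fire a3 -> [6 1 2]
3. fire a3 -> [9 1 0]
4. fire a3 -> [9 1 0]

9 1 0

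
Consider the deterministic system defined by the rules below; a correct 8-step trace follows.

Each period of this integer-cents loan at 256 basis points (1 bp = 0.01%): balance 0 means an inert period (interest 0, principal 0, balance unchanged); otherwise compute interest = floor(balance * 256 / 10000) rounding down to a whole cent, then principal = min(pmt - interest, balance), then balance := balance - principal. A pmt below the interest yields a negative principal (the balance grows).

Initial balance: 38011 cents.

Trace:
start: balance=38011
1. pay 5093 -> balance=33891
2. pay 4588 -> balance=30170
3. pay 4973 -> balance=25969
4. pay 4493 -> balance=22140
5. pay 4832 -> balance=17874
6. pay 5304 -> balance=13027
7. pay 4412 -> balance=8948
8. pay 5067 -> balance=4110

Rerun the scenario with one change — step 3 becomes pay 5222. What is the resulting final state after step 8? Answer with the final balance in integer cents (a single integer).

3828

(re-executing from step 3 with the substitution; state before step 3: balance=30170)
3. pay 5222 -> balance=25720
4. pay 4493 -> balance=21885
5. pay 4832 -> balance=17613
6. pay 5304 -> balance=12759
7. pay 4412 -> balance=8673
8. pay 5067 -> balance=3828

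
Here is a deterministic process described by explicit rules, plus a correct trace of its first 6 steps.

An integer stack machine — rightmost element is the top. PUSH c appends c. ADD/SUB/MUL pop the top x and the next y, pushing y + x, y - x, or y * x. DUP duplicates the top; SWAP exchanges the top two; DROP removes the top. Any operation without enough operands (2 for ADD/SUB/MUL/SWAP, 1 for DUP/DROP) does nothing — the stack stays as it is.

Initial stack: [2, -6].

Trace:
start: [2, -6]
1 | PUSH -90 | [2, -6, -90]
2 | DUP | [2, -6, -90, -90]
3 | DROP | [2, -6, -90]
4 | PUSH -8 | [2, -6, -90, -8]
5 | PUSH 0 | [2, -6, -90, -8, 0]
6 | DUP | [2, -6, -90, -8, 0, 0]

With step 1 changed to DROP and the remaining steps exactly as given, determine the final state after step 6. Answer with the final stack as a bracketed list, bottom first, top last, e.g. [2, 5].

[2, -8, 0, 0]

(re-executing from step 1 with the substitution; state before step 1: [2, -6])
1 | DROP | [2]
2 | DUP | [2, 2]
3 | DROP | [2]
4 | PUSH -8 | [2, -8]
5 | PUSH 0 | [2, -8, 0]
6 | DUP | [2, -8, 0, 0]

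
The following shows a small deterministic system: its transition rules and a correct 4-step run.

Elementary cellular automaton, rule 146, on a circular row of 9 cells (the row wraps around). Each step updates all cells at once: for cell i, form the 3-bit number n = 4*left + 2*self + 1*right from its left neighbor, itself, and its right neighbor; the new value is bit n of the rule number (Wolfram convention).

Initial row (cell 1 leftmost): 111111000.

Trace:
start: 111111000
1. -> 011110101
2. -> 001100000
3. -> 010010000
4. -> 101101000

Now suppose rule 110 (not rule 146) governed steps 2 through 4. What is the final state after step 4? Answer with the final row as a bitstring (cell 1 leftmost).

(re-executing steps 2..4 under rule 110; state before step 2: 011110101)
2. -> 110011111
3. -> 010110000
4. -> 111110000

111110000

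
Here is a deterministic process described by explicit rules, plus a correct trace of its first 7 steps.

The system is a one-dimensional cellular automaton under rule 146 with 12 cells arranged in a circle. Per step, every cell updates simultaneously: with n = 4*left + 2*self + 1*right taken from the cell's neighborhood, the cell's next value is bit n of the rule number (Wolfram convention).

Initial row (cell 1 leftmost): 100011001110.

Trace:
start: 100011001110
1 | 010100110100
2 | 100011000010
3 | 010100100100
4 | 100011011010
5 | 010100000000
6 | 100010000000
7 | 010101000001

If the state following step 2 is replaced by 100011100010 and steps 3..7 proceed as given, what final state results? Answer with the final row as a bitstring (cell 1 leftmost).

000100010000

state after step 2 := 100011100010
3 | 010101010100
4 | 100000000010
5 | 010000000100
6 | 101000001010
7 | 000100010000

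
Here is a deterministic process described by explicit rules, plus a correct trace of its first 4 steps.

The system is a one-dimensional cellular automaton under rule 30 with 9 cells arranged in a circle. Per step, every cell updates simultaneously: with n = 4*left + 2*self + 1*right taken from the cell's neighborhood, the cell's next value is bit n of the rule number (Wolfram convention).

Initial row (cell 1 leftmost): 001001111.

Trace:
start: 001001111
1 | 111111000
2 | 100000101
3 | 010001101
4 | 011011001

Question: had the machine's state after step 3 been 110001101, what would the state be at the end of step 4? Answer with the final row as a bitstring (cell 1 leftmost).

001011001

state after step 3 := 110001101
4 | 001011001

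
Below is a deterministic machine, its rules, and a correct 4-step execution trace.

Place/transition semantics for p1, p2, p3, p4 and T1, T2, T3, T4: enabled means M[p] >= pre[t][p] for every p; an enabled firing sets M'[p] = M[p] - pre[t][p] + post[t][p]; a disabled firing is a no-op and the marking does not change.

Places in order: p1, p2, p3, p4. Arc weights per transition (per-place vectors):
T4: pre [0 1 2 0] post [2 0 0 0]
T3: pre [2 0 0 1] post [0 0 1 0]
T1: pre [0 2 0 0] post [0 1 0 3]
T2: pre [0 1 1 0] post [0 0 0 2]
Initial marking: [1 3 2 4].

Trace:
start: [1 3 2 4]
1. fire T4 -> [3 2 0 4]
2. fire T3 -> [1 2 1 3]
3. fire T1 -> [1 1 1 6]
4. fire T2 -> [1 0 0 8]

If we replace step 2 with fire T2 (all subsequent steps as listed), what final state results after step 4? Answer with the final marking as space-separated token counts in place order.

3 1 0 7

(re-executing from step 2 with the substitution; state before step 2: [3 2 0 4])
2. fire T2 -> [3 2 0 4]
3. fire T1 -> [3 1 0 7]
4. fire T2 -> [3 1 0 7]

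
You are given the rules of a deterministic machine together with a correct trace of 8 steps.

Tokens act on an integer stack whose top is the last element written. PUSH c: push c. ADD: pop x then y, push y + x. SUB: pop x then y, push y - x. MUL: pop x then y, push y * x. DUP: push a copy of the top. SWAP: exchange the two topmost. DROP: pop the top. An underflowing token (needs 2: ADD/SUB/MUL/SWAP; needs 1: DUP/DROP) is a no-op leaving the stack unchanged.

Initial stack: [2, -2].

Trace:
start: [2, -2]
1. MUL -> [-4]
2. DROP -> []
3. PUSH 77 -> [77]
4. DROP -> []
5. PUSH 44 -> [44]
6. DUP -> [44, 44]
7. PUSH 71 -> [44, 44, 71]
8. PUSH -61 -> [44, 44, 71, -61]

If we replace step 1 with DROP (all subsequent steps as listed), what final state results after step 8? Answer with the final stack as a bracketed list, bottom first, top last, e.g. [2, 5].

(re-executing from step 1 with the substitution; state before step 1: [2, -2])
1. DROP -> [2]
2. DROP -> []
3. PUSH 77 -> [77]
4. DROP -> []
5. PUSH 44 -> [44]
6. DUP -> [44, 44]
7. PUSH 71 -> [44, 44, 71]
8. PUSH -61 -> [44, 44, 71, -61]

[44, 44, 71, -61]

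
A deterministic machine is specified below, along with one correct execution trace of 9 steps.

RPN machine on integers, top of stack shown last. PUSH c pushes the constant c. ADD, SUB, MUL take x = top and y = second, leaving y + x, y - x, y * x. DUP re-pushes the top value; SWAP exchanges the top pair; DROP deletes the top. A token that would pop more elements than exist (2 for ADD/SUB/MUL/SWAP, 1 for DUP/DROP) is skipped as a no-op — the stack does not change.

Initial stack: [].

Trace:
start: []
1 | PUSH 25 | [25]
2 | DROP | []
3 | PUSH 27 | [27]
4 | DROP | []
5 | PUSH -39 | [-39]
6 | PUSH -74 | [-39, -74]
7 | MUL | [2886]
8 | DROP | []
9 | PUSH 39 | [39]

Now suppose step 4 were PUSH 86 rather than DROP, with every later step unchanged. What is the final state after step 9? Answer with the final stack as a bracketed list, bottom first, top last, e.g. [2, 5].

[27, 86, 39]

(re-executing from step 4 with the substitution; state before step 4: [27])
4 | PUSH 86 | [27, 86]
5 | PUSH -39 | [27, 86, -39]
6 | PUSH -74 | [27, 86, -39, -74]
7 | MUL | [27, 86, 2886]
8 | DROP | [27, 86]
9 | PUSH 39 | [27, 86, 39]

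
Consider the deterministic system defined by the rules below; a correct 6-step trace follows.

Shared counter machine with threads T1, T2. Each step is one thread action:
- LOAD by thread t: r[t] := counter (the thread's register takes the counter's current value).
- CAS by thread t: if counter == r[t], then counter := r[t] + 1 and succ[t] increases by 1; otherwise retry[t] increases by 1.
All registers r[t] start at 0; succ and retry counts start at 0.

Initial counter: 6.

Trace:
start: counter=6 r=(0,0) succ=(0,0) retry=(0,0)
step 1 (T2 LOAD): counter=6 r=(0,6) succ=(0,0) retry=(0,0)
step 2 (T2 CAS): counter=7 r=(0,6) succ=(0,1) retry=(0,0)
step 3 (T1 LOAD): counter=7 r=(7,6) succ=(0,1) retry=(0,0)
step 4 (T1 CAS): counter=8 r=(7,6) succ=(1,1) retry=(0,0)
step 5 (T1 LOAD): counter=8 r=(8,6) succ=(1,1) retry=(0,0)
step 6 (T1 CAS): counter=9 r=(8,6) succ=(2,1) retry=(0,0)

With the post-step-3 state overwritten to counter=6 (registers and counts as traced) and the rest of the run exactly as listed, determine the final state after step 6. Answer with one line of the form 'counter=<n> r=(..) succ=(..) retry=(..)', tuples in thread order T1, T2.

state after step 3 := counter=6 r=(7,6) succ=(0,1) retry=(0,0)
step 4 (T1 CAS): counter=6 r=(7,6) succ=(0,1) retry=(1,0)
step 5 (T1 LOAD): counter=6 r=(6,6) succ=(0,1) retry=(1,0)
step 6 (T1 CAS): counter=7 r=(6,6) succ=(1,1) retry=(1,0)

counter=7 r=(6,6) succ=(1,1) retry=(1,0)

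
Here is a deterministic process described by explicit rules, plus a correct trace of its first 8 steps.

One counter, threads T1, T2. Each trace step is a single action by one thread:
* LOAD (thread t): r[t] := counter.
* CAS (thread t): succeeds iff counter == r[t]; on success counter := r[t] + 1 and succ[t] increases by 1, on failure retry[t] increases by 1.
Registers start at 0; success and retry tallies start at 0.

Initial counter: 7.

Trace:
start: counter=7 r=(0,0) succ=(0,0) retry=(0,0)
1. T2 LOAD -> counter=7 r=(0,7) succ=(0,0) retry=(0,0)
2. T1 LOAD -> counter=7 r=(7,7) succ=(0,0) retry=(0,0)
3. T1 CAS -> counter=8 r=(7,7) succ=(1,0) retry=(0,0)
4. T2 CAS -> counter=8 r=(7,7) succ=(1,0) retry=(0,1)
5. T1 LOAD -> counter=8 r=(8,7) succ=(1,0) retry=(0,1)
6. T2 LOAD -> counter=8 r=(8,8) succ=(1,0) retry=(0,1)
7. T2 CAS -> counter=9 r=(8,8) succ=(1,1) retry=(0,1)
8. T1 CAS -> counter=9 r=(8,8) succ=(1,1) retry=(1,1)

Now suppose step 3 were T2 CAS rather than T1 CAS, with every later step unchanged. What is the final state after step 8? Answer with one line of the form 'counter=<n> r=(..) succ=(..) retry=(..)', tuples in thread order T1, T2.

counter=9 r=(8,8) succ=(0,2) retry=(1,1)

(re-executing from step 3 with the substitution; state before step 3: counter=7 r=(7,7) succ=(0,0) retry=(0,0))
3. T2 CAS -> counter=8 r=(7,7) succ=(0,1) retry=(0,0)
4. T2 CAS -> counter=8 r=(7,7) succ=(0,1) retry=(0,1)
5. T1 LOAD -> counter=8 r=(8,7) succ=(0,1) retry=(0,1)
6. T2 LOAD -> counter=8 r=(8,8) succ=(0,1) retry=(0,1)
7. T2 CAS -> counter=9 r=(8,8) succ=(0,2) retry=(0,1)
8. T1 CAS -> counter=9 r=(8,8) succ=(0,2) retry=(1,1)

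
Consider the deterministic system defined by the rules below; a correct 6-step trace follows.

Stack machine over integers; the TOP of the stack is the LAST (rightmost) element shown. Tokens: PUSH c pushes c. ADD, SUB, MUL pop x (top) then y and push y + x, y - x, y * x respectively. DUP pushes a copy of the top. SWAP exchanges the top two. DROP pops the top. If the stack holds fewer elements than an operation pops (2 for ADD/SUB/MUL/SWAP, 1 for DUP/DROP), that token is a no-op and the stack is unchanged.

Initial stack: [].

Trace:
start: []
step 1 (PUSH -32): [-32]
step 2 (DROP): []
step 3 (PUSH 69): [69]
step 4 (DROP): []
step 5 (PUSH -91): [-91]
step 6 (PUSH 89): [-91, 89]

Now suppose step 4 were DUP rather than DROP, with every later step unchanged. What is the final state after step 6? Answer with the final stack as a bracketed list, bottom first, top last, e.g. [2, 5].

(re-executing from step 4 with the substitution; state before step 4: [69])
step 4 (DUP): [69, 69]
step 5 (PUSH -91): [69, 69, -91]
step 6 (PUSH 89): [69, 69, -91, 89]

[69, 69, -91, 89]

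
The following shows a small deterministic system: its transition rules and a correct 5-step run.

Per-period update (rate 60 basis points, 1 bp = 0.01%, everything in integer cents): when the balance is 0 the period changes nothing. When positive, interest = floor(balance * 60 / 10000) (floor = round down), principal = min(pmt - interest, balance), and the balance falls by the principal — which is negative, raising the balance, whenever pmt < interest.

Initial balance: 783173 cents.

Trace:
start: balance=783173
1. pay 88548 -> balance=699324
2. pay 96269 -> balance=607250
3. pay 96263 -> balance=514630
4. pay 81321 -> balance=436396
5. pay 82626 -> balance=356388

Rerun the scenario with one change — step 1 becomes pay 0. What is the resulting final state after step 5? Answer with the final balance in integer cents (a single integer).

(re-executing from step 1 with the substitution; state before step 1: balance=783173)
1. pay 0 -> balance=787872
2. pay 96269 -> balance=696330
3. pay 96263 -> balance=604244
4. pay 81321 -> balance=526548
5. pay 82626 -> balance=447081

447081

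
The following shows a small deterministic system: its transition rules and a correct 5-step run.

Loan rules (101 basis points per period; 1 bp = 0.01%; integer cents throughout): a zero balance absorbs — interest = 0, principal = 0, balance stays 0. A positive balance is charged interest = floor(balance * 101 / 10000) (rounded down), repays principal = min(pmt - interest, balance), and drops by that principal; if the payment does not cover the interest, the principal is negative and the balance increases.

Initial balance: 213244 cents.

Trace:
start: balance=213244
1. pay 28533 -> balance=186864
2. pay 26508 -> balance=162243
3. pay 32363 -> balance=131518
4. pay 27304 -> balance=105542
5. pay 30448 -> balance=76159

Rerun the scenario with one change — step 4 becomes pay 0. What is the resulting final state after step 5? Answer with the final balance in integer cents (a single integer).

103739

(re-executing from step 4 with the substitution; state before step 4: balance=131518)
4. pay 0 -> balance=132846
5. pay 30448 -> balance=103739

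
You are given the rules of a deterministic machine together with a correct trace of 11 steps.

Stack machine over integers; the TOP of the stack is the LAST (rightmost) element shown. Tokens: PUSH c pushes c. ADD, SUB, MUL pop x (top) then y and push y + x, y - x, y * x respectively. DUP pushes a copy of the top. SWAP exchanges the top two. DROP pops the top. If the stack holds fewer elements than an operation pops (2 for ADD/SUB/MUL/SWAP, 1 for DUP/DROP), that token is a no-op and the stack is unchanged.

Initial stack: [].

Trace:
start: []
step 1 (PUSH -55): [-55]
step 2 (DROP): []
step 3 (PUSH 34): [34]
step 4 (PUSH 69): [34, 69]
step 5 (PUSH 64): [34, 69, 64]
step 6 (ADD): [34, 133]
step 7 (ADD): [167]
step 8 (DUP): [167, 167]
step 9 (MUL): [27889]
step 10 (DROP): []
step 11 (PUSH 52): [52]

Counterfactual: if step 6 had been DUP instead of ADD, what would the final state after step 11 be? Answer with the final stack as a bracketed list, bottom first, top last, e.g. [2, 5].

[34, 69, 52]

(re-executing from step 6 with the substitution; state before step 6: [34, 69, 64])
step 6 (DUP): [34, 69, 64, 64]
step 7 (ADD): [34, 69, 128]
step 8 (DUP): [34, 69, 128, 128]
step 9 (MUL): [34, 69, 16384]
step 10 (DROP): [34, 69]
step 11 (PUSH 52): [34, 69, 52]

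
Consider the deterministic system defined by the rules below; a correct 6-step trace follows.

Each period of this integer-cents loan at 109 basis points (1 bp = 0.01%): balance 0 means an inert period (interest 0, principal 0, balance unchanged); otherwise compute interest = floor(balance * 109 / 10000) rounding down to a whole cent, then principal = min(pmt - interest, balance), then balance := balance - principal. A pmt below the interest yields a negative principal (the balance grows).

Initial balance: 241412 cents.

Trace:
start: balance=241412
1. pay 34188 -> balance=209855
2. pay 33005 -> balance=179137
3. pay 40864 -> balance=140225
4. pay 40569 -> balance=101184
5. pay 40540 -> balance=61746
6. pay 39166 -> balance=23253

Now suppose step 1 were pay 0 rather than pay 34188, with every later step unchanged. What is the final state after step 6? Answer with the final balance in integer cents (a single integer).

(re-executing from step 1 with the substitution; state before step 1: balance=241412)
1. pay 0 -> balance=244043
2. pay 33005 -> balance=213698
3. pay 40864 -> balance=175163
4. pay 40569 -> balance=136503
5. pay 40540 -> balance=97450
6. pay 39166 -> balance=59346

59346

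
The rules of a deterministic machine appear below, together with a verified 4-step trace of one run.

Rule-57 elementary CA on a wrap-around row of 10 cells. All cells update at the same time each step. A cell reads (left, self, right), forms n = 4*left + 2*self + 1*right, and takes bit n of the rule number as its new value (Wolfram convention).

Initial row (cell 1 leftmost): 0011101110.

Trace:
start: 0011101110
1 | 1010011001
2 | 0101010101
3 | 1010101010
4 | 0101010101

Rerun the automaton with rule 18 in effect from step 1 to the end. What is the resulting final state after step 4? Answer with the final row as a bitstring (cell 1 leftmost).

0000101000

(re-executing steps 1..4 under rule 18; state before step 1: 0011101110)
1 | 0100000001
2 | 0010000010
3 | 0101000101
4 | 0000101000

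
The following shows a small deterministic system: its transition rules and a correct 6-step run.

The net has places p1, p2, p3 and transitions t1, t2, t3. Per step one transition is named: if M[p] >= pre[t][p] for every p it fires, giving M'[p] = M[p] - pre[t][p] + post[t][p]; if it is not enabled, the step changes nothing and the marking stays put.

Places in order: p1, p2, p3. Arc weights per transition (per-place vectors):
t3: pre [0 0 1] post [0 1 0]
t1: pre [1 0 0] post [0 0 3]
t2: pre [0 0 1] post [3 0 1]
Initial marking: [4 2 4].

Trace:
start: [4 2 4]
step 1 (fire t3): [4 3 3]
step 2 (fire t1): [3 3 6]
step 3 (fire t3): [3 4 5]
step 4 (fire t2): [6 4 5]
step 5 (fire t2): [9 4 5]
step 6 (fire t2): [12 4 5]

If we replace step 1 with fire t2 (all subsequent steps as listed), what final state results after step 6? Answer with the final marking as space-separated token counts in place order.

(re-executing from step 1 with the substitution; state before step 1: [4 2 4])
step 1 (fire t2): [7 2 4]
step 2 (fire t1): [6 2 7]
step 3 (fire t3): [6 3 6]
step 4 (fire t2): [9 3 6]
step 5 (fire t2): [12 3 6]
step 6 (fire t2): [15 3 6]

15 3 6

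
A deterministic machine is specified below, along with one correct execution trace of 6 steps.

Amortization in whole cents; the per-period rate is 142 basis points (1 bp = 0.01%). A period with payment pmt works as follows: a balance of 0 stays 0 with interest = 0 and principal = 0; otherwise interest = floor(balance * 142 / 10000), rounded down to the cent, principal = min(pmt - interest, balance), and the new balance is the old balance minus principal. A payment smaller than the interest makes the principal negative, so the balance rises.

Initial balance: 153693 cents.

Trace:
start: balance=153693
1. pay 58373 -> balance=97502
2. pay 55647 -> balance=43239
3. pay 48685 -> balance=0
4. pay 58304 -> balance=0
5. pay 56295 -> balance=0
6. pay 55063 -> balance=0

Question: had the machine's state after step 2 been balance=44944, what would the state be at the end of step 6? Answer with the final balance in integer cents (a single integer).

state after step 2 := balance=44944
3. pay 48685 -> balance=0
4. pay 58304 -> balance=0
5. pay 56295 -> balance=0
6. pay 55063 -> balance=0

0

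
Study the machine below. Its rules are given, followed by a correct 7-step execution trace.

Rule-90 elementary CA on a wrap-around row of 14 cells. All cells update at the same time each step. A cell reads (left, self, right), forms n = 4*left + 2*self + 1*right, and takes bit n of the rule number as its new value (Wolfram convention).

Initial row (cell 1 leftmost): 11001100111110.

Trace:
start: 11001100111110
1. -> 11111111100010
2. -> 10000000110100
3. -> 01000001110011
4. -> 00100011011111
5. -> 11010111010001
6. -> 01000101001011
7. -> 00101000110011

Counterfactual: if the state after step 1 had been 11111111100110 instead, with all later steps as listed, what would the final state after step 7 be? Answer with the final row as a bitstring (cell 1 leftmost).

state after step 1 := 11111111100110
2. -> 10000000111110
3. -> 01000001100010
4. -> 10100011110101
5. -> 10010110010001
6. -> 11100111101011
7. -> 00111100100010

00111100100010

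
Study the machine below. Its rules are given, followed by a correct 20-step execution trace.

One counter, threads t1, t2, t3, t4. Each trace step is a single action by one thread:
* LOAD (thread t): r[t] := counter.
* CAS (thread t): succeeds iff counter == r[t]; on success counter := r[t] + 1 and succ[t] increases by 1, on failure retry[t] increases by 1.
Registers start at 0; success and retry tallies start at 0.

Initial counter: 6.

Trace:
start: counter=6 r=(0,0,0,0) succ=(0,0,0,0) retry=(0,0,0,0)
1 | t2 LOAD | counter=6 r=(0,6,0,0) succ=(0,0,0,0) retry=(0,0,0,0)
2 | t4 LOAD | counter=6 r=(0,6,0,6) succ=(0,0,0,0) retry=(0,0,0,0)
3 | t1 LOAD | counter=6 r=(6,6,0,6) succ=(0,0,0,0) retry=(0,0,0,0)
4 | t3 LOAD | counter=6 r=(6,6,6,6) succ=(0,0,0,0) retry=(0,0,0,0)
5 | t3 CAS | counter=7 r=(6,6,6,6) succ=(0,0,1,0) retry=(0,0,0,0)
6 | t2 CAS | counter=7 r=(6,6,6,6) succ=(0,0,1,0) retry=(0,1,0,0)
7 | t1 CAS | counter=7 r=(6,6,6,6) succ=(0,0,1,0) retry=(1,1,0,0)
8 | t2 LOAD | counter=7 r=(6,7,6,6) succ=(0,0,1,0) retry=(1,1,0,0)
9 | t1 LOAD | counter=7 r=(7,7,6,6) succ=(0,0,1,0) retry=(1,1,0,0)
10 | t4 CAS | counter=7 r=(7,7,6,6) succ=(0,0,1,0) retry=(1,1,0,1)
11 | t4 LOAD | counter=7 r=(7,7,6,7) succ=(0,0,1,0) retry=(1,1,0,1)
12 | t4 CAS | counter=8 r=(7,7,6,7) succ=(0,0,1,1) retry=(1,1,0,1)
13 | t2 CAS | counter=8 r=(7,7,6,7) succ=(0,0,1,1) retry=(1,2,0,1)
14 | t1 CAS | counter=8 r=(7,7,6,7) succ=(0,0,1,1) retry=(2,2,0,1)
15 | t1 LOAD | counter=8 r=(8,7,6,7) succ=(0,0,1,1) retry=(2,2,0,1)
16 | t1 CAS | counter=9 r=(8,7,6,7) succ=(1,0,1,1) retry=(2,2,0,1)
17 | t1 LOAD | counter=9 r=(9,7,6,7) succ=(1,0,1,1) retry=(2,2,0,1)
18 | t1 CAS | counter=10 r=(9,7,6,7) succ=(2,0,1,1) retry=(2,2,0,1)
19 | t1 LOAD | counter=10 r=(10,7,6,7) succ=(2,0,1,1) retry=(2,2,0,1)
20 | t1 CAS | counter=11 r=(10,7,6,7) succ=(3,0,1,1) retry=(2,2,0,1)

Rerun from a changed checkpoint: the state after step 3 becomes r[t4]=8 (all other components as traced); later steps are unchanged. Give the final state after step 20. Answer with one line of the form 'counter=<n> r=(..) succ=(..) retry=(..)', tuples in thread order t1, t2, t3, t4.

state after step 3 := counter=6 r=(6,6,0,8) succ=(0,0,0,0) retry=(0,0,0,0)
4 | t3 LOAD | counter=6 r=(6,6,6,8) succ=(0,0,0,0) retry=(0,0,0,0)
5 | t3 CAS | counter=7 r=(6,6,6,8) succ=(0,0,1,0) retry=(0,0,0,0)
6 | t2 CAS | counter=7 r=(6,6,6,8) succ=(0,0,1,0) retry=(0,1,0,0)
7 | t1 CAS | counter=7 r=(6,6,6,8) succ=(0,0,1,0) retry=(1,1,0,0)
8 | t2 LOAD | counter=7 r=(6,7,6,8) succ=(0,0,1,0) retry=(1,1,0,0)
9 | t1 LOAD | counter=7 r=(7,7,6,8) succ=(0,0,1,0) retry=(1,1,0,0)
10 | t4 CAS | counter=7 r=(7,7,6,8) succ=(0,0,1,0) retry=(1,1,0,1)
11 | t4 LOAD | counter=7 r=(7,7,6,7) succ=(0,0,1,0) retry=(1,1,0,1)
12 | t4 CAS | counter=8 r=(7,7,6,7) succ=(0,0,1,1) retry=(1,1,0,1)
13 | t2 CAS | counter=8 r=(7,7,6,7) succ=(0,0,1,1) retry=(1,2,0,1)
14 | t1 CAS | counter=8 r=(7,7,6,7) succ=(0,0,1,1) retry=(2,2,0,1)
15 | t1 LOAD | counter=8 r=(8,7,6,7) succ=(0,0,1,1) retry=(2,2,0,1)
16 | t1 CAS | counter=9 r=(8,7,6,7) succ=(1,0,1,1) retry=(2,2,0,1)
17 | t1 LOAD | counter=9 r=(9,7,6,7) succ=(1,0,1,1) retry=(2,2,0,1)
18 | t1 CAS | counter=10 r=(9,7,6,7) succ=(2,0,1,1) retry=(2,2,0,1)
19 | t1 LOAD | counter=10 r=(10,7,6,7) succ=(2,0,1,1) retry=(2,2,0,1)
20 | t1 CAS | counter=11 r=(10,7,6,7) succ=(3,0,1,1) retry=(2,2,0,1)

counter=11 r=(10,7,6,7) succ=(3,0,1,1) retry=(2,2,0,1)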